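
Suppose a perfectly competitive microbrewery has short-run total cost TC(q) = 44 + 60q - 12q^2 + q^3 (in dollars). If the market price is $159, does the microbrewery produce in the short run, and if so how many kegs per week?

Strip out fixed cost: VC = 60q - 12q^2 + q^3. Then AVC = 60 - 12q + q^2 and MC = 60 - 24q + 3q^2.
The AVC parabola has its vertex at q = 12/2 = 6, where AVC = 60 - 12·6 + 6^2 = $24.
P = $159 exceeds min AVC = $24, so the firm stays open.
P = MC gives -99 - 24q + 3q^2 = 0, with roots -3 and 11. Take the larger (rising MC): q* = 11.
Check: AVC at q = 11 is $49 ≤ P, so revenue covers variable cost.
Profit = P·q − TC = 159·11 − 583 = $1166.

Produce at q = 11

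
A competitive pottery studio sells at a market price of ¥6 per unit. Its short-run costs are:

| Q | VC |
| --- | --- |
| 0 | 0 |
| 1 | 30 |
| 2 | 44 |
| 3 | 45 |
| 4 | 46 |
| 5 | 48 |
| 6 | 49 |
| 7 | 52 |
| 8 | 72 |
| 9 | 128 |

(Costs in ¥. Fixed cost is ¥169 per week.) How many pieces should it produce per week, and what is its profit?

Profit at each row (π = 6Q − TC): Q=0: -169; Q=1: -193; Q=2: -201; Q=3: -196; Q=4: -191; Q=5: -187; Q=6: -182; Q=7: -179; Q=8: -193; Q=9: -243.
Profit is highest at Q = 0. Equivalently, the lowest AVC in the table is 52/7 ≈ ¥7.43 at Q = 7, and P = ¥6 falls below it — price never covers variable cost, so the firm shuts down and loses only its fixed cost.

Q = 0 (shut down); profit = -¥169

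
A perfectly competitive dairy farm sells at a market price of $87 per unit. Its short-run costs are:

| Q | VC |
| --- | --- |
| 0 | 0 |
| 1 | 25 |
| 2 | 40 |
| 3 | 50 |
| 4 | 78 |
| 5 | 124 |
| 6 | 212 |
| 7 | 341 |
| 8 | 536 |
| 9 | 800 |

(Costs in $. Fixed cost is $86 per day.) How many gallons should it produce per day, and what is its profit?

Profit at each row (π = 87Q − TC): Q=0: -86; Q=1: -24; Q=2: 48; Q=3: 125; Q=4: 184; Q=5: 225; Q=6: 224; Q=7: 182; Q=8: 74; Q=9: -103.
Profit is maximized at Q = 5. AVC there is 124/5 = $24.80 ≤ P, so producing beats shutting down (which would give -$86).

Q = 5; profit = $225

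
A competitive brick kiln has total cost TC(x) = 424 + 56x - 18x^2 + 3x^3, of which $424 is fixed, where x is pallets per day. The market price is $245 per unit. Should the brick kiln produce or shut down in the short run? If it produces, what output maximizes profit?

From TC, MC = TC'(x) = 56 - 36x + 9x^2 and AVC = VC/x = 56 - 18x + 3x^2.
AVC is minimized where dAVC/dx = -18 + 6x = 0, at x = 3; min AVC = 56 - 18·3 + 3·3^2 = $29.
Because $245 ≥ $29, revenue can cover variable cost; the firm operates.
Solving P = MC: -189 - 36x + 9x^2 = 0 ⇒ x = -3 or 7. On the upward-sloping branch, x* = 7.
Check: AVC at x = 7 is $77 ≤ P, so revenue covers variable cost.
Profit = P·x − TC = 245·7 − 963 = $752.

Produce at x = 7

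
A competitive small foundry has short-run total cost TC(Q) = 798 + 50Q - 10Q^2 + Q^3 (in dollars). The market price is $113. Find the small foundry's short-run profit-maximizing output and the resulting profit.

Profit = -$150 at Q = 9

AVC = 50 - 10Q + Q^2; min AVC = $25 at Q = 5. Since P = $113 ≥ min AVC, the firm produces.
With MC = 50 - 20Q + 3Q^2, P = MC on the upward-sloping part at Q* = 9.
TR = 113·9 = 1017. TC = 798 + 369 = 1167. Profit = 1017 − 1167 = -$150.
Shutting down would mean losing the fixed cost of $798, so operating at a loss of $150 is better by $648.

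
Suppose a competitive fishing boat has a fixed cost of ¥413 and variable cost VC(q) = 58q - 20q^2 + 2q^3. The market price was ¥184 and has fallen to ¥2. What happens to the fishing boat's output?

AVC = 58 - 20q + 2q^2, minimized at q = 5 where min AVC = ¥8. MC = 58 - 40q + 6q^2.
With P = ¥184 above the shutdown price, P = MC gives q = 9.
At P = ¥2 < min AVC = ¥8, price no longer covers variable cost at any output, so the firm shuts down: q = 0.

Output falls from 9 to 0 (the firm shuts down)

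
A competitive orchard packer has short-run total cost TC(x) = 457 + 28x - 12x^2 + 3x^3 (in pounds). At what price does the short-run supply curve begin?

The shutdown price is the minimum of AVC. VC = 28x - 12x^2 + 3x^3, so AVC = 28 - 12x + 3x^2.
dAVC/dx = -12 + 6x = 0 gives x = 2. min AVC = 28 - 12·2 + 3·2^2 = 16.
So the shutdown price is £16.

£16 per unit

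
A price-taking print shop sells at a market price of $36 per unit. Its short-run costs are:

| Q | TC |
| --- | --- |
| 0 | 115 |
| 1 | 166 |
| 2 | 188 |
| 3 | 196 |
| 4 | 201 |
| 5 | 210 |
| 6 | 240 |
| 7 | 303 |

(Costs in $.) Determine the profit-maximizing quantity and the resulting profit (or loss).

Profit at each row (π = 36Q − TC): Q=0: -115; Q=1: -130; Q=2: -116; Q=3: -88; Q=4: -57; Q=5: -30; Q=6: -24; Q=7: -51.
Profit is maximized at Q = 6. AVC there is 125/6 = $20.83 ≤ P, so producing beats shutting down (which would give -$115).

Q = 6; profit = -$24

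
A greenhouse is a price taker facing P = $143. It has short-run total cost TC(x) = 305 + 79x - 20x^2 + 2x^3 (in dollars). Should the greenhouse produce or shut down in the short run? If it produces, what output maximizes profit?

Produce at x = 8

From TC, MC = TC'(x) = 79 - 40x + 6x^2 and AVC = VC/x = 79 - 20x + 2x^2.
The AVC parabola has its vertex at x = 20/4 = 5, where AVC = 79 - 20·5 + 2·5^2 = $29.
Since P = $143 ≥ min AVC = $29, price covers variable cost and the firm should produce.
Solving P = MC: -64 - 40x + 6x^2 = 0 ⇒ x = -4/3 or 8. On the upward-sloping branch, x* = 8.
Check: AVC at x = 8 is $47 ≤ P, so revenue covers variable cost.
Profit = P·x − TC = 143·8 − 681 = $463.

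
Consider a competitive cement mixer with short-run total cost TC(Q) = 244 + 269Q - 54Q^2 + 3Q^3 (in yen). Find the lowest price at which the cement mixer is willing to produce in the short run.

The firm shuts down when price falls below the minimum of average variable cost. AVC = VC/Q = 269 - 54Q + 3Q^2.
At the minimum of AVC, MC = AVC. MC = 269 - 108Q + 9Q^2; setting MC = AVC gives 6Q^2 - 54Q = 0, so Q = 9. min AVC = 26.
So the shutdown price is ¥26.

¥26 per unit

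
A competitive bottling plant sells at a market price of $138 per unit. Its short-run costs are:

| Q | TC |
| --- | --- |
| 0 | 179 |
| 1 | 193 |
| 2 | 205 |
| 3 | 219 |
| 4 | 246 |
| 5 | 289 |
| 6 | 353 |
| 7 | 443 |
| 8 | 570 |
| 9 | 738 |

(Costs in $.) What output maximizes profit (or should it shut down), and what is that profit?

Q = 8; profit = $534

Profit at each row (π = 138Q − TC): Q=0: -179; Q=1: -55; Q=2: 71; Q=3: 195; Q=4: 306; Q=5: 401; Q=6: 475; Q=7: 523; Q=8: 534; Q=9: 504.
Profit is maximized at Q = 8. AVC there is 391/8 = $48.88 ≤ P, so producing beats shutting down (which would give -$179).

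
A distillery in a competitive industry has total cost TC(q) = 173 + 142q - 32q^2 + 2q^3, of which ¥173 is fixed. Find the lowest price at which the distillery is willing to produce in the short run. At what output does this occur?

¥14 per unit, at q = 8

The firm shuts down when price falls below the minimum of average variable cost. AVC = VC/q = 142 - 32q + 2q^2.
At the minimum of AVC, MC = AVC. MC = 142 - 64q + 6q^2; setting MC = AVC gives 4q^2 - 32q = 0, so q = 8. min AVC = 14.
For P < ¥14 the firm produces nothing.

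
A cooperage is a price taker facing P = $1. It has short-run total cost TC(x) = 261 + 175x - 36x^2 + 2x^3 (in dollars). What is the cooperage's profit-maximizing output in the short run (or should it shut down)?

From TC, MC = TC'(x) = 175 - 72x + 6x^2 and AVC = VC/x = 175 - 36x + 2x^2.
AVC hits its minimum where MC = AVC, at x = 9, giving min AVC = 175 - 36·9 + 2·9^2 = $13.
P = $1 lies below min AVC = $13; no output level covers variable cost.
The firm minimizes its loss by shutting down and losing only its fixed cost of $261.

Shut down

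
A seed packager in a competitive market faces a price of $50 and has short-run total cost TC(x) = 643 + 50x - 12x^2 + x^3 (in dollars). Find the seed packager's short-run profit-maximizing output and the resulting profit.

AVC = 50 - 12x + x^2; min AVC = $14 at x = 6. Since P = $50 ≥ min AVC, the firm produces.
MC = 50 - 24x + 3x^2. Setting P = MC and taking the root on the rising branch gives x* = 8.
TR = 50·8 = 400. TC = 643 + 144 = 787. Profit = 400 − 787 = -$387.
Shutting down would mean losing the fixed cost of $643, so operating at a loss of $387 is better by $256.

Profit = -$387 at x = 8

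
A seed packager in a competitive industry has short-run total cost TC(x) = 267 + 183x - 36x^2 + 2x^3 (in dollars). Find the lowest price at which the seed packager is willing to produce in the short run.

$21 per unit

The shutdown price is the minimum of AVC. VC = 183x - 36x^2 + 2x^3, so AVC = 183 - 36x + 2x^2.
dAVC/dx = -36 + 4x = 0 gives x = 9. min AVC = 183 - 36·9 + 2·9^2 = 21.
The firm shuts down for any P below $21.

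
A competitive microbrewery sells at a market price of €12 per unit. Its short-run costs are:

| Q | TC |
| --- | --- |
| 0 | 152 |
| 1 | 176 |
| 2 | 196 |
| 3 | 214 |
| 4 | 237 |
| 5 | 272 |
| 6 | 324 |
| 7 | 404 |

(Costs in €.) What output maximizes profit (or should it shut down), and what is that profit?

Profit at each row (π = 12Q − TC): Q=0: -152; Q=1: -164; Q=2: -172; Q=3: -178; Q=4: -189; Q=5: -212; Q=6: -252; Q=7: -320.
Profit is highest at Q = 0. Equivalently, the lowest AVC in the table is 62/3 ≈ €20.67 at Q = 3, and P = €12 falls below it — price never covers variable cost, so the firm shuts down and loses only its fixed cost.

Q = 0 (shut down); profit = -€152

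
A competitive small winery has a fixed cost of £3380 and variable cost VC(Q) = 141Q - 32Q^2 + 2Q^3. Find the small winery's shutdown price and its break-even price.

Shutdown price = £13; break-even price = £323

Shutdown price = min AVC. AVC = 141 - 32Q + 2Q^2, with vertex at Q = 8 and minimum £13.
ATC = 3380/Q + 141 - 32Q + 2Q^2. Setting dATC/dQ = −3380/Q^2 − 32 + 4Q = 0 gives Q = 13 (since 4·13^3 − 32·13^2 = 3380).
min ATC = 3380/13 + 141 − 32·13 + 2·13^2 = £323. That is the break-even price.
For £13 ≤ P < £323 the firm produces at a loss; below £13 it shuts down.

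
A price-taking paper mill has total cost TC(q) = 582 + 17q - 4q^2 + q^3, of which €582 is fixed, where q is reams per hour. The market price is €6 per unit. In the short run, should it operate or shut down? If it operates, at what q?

Variable cost is VC = 17q - 4q^2 + q^3, so AVC = VC/q = 17 - 4q + q^2 and MC = dTC/dq = 17 - 8q + 3q^2.
The AVC parabola has its vertex at q = 4/2 = 2, where AVC = 17 - 4·2 + 2^2 = €13.
P = €6 lies below min AVC = €13; no output level covers variable cost.
Shutting down limits the loss to fixed cost, €582.

Shut down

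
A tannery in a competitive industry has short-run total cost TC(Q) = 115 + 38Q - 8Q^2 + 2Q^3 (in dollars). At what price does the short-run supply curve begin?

The firm shuts down when price falls below the minimum of average variable cost. AVC = VC/Q = 38 - 8Q + 2Q^2.
dAVC/dQ = -8 + 4Q = 0 gives Q = 2. min AVC = 38 - 8·2 + 2·2^2 = 30.
The firm shuts down for any P below $30.

$30 per unit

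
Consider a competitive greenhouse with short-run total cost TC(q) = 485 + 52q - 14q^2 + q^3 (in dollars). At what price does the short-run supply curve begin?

$3 per unit

The shutdown price is the minimum of AVC. VC = 52q - 14q^2 + q^3, so AVC = 52 - 14q + q^2.
dAVC/dq = -14 + 2q = 0 gives q = 7. min AVC = 52 - 14·7 + 7^2 = 3.
So the shutdown price is $3.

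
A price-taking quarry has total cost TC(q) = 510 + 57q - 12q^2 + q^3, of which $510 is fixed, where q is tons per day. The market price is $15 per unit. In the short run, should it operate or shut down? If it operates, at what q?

Shut down

Variable cost is VC = 57q - 12q^2 + q^3, so AVC = VC/q = 57 - 12q + q^2 and MC = dTC/dq = 57 - 24q + 3q^2.
AVC is minimized where dAVC/dq = -12 + 2q = 0, at q = 6; min AVC = 57 - 12·6 + 6^2 = $21.
With P < min AVC ($15 < $21), every unit sold adds to the loss.
Shutting down limits the loss to fixed cost, $510.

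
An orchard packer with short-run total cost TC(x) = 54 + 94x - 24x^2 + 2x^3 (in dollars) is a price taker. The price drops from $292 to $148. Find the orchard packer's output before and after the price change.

AVC = 94 - 24x + 2x^2, minimized at x = 6 where min AVC = $22. MC = 94 - 48x + 6x^2.
With P = $292 above the shutdown price, P = MC gives x = 11.
At P = $148 ≥ min AVC, set P = MC: x = 9. The firm stays open but cuts output.

Output falls from 11 to 9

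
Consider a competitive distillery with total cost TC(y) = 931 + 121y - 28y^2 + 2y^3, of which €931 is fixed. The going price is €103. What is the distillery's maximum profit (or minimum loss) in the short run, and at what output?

AVC = 121 - 28y + 2y^2; min AVC = €23 at y = 7. Since P = €103 ≥ min AVC, the firm produces.
With MC = 121 - 56y + 6y^2, P = MC on the upward-sloping part at y* = 9.
TR = 103·9 = 927. TC = 931 + 279 = 1210. Profit = 927 − 1210 = -€283.
By producing, the firm covers all variable cost plus €648 of fixed cost; shutting down would lose the full €931.

Profit = -€283 at y = 9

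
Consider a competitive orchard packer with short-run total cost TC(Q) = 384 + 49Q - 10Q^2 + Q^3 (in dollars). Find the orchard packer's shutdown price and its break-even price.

Shutdown price = min AVC. AVC = 49 - 10Q + Q^2, with vertex at Q = 5 and minimum $24.
ATC = 384/Q + 49 - 10Q + Q^2. Setting dATC/dQ = −384/Q^2 − 10 + 2Q = 0 gives Q = 8 (since 2·8^3 − 10·8^2 = 384).
min ATC = 384/8 + 49 − 10·8 + 8^2 = $81. That is the break-even price.
Between these two prices the firm operates at a loss; above $81 it earns a profit.

Shutdown price = $24; break-even price = $81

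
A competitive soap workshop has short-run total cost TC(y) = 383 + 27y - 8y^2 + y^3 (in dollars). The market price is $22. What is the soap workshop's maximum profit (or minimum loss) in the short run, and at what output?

AVC = 27 - 8y + y^2; min AVC = $11 at y = 4. Since P = $22 ≥ min AVC, the firm produces.
With MC = 27 - 16y + 3y^2, P = MC on the upward-sloping part at y* = 5.
TR = 22·5 = 110. TC = 383 + 60 = 443. Profit = 110 − 443 = -$333.
By producing, the firm covers all variable cost plus $50 of fixed cost; shutting down would lose the full $383.

Profit = -$333 at y = 5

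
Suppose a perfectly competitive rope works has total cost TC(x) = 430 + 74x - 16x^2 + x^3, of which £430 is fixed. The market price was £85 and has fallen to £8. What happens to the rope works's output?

AVC = 74 - 16x + x^2, minimized at x = 8 where min AVC = £10. MC = 74 - 32x + 3x^2.
At P = £85 ≥ min AVC, set P = MC on the rising branch: x = 11.
At P = £8 < min AVC = £10, price no longer covers variable cost at any output, so the firm shuts down: x = 0.

Output falls from 11 to 0 (the firm shuts down)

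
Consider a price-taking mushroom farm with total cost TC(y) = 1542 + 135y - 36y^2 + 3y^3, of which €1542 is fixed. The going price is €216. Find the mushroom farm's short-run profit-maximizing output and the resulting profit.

AVC = 135 - 36y + 3y^2 has its minimum €27 at y = 6; price €216 clears that bar, so the firm operates.
With MC = 135 - 72y + 9y^2, P = MC on the upward-sloping part at y* = 9.
TR = 216·9 = 1944. TC = 1542 + 486 = 2028. Profit = 1944 − 2028 = -€84.
Shutting down would mean losing the fixed cost of €1542, so operating at a loss of €84 is better by €1458.

Profit = -€84 at y = 9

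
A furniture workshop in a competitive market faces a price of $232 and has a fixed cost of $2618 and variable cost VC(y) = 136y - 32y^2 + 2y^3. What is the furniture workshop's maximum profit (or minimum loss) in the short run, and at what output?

Profit = -$314 at y = 12

AVC = 136 - 32y + 2y^2; min AVC = $8 at y = 8. Since P = $232 ≥ min AVC, the firm produces.
With MC = 136 - 64y + 6y^2, P = MC on the upward-sloping part at y* = 12.
TR = 232·12 = 2784. TC = 2618 + 480 = 3098. Profit = 2784 − 3098 = -$314.
Shutting down would mean losing the fixed cost of $2618, so operating at a loss of $314 is better by $2304.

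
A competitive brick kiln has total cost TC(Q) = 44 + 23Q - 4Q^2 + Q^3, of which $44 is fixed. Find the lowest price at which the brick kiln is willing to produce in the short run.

$19 per unit

The firm shuts down when price falls below the minimum of average variable cost. AVC = VC/Q = 23 - 4Q + Q^2.
At the minimum of AVC, MC = AVC. MC = 23 - 8Q + 3Q^2; setting MC = AVC gives 2Q^2 - 4Q = 0, so Q = 2. min AVC = 19.
So the shutdown price is $19.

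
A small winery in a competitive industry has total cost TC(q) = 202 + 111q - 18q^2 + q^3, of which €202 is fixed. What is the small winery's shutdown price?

The shutdown price is the minimum of AVC. VC = 111q - 18q^2 + q^3, so AVC = 111 - 18q + q^2.
At the minimum of AVC, MC = AVC. MC = 111 - 36q + 3q^2; setting MC = AVC gives 2q^2 - 18q = 0, so q = 9. min AVC = 30.
The firm shuts down for any P below €30.

€30 per unit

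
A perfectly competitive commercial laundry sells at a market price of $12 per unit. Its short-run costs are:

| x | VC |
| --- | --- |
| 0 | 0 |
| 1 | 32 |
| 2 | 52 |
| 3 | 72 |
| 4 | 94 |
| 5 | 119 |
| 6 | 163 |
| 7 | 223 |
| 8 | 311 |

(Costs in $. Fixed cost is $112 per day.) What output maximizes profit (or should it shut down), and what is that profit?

Profit at each row (π = 12x − TC): x=0: -112; x=1: -132; x=2: -140; x=3: -148; x=4: -158; x=5: -171; x=6: -203; x=7: -251; x=8: -327.
Profit is highest at x = 0. Equivalently, the lowest AVC in the table is 94/4 ≈ $23.50 at x = 4, and P = $12 falls below it — price never covers variable cost, so the firm shuts down and loses only its fixed cost.

x = 0 (shut down); profit = -$112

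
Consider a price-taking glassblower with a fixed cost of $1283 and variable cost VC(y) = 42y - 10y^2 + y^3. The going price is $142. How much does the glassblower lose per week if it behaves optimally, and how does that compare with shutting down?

Profit = -$283 at y = 10

AVC = 42 - 10y + y^2; min AVC = $17 at y = 5. Since P = $142 ≥ min AVC, the firm produces.
MC = 42 - 20y + 3y^2. Setting P = MC and taking the root on the rising branch gives y* = 10.
TR = 142·10 = 1420. TC = 1283 + 420 = 1703. Profit = 1420 − 1703 = -$283.
That loss of $283 beats the $1283 the firm would lose by shutting down; producing recovers $1000 of fixed cost.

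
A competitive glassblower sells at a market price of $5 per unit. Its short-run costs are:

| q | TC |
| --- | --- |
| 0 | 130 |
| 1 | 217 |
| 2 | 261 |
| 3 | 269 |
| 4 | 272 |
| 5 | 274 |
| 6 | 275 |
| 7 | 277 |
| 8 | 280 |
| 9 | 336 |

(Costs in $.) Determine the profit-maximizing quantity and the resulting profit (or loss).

Profit at each row (π = 5q − TC): q=0: -130; q=1: -212; q=2: -251; q=3: -254; q=4: -252; q=5: -249; q=6: -245; q=7: -242; q=8: -240; q=9: -291.
Profit is highest at q = 0. Equivalently, the lowest AVC in the table is 150/8 ≈ $18.75 at q = 8, and P = $5 falls below it — price never covers variable cost, so the firm shuts down and loses only its fixed cost.

q = 0 (shut down); profit = -$130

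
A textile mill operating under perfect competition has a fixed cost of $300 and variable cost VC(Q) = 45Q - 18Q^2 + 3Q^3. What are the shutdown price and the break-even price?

Shutdown price = min AVC. AVC = 45 - 18Q + 3Q^2, with vertex at Q = 3 and minimum $18.
ATC = 300/Q + 45 - 18Q + 3Q^2. Setting dATC/dQ = −300/Q^2 − 18 + 6Q = 0 gives Q = 5 (since 6·5^3 − 18·5^2 = 300).
min ATC = 300/5 + 45 − 18·5 + 3·5^2 = $90. That is the break-even price.
For $18 ≤ P < $90 the firm produces at a loss; below $18 it shuts down.

Shutdown price = $18; break-even price = $90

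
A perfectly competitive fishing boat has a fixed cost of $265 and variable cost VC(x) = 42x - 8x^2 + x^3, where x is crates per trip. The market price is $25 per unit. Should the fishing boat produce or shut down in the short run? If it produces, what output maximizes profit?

From TC, MC = TC'(x) = 42 - 16x + 3x^2 and AVC = VC/x = 42 - 8x + x^2.
AVC hits its minimum where MC = AVC, at x = 4, giving min AVC = 42 - 8·4 + 4^2 = $26.
Since P = $25 < min AVC = $26, price fails to cover variable cost at any output.
Best response: produce nothing and absorb the $265 fixed cost.

Shut down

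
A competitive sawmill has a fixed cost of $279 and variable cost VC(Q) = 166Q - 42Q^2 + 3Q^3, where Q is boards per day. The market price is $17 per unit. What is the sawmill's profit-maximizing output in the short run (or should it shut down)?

From TC, MC = TC'(Q) = 166 - 84Q + 9Q^2 and AVC = VC/Q = 166 - 42Q + 3Q^2.
The AVC parabola has its vertex at Q = 42/6 = 7, where AVC = 166 - 42·7 + 3·7^2 = $19.
With P < min AVC ($17 < $19), every unit sold adds to the loss.
Best response: produce nothing and absorb the $279 fixed cost.

Shut down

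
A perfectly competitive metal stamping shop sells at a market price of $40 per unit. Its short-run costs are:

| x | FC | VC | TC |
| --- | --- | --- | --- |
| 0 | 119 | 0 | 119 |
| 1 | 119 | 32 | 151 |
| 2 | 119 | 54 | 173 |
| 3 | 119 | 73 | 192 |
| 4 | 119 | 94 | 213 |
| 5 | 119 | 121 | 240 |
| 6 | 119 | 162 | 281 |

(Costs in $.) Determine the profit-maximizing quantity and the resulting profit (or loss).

x = 5; profit = -$40

Tabulate TR − TC: x=0: -119; x=1: -111; x=2: -93; x=3: -72; x=4: -53; x=5: -40; x=6: -41.
Profit is maximized at x = 5. AVC there is 121/5 = $24.20 ≤ P, so producing beats shutting down (which would give -$119).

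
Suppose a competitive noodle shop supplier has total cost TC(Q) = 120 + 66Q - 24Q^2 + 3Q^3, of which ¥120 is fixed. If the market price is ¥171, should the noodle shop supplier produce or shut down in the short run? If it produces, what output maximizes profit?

Produce at Q = 7

Strip out fixed cost: VC = 66Q - 24Q^2 + 3Q^3. Then AVC = 66 - 24Q + 3Q^2 and MC = 66 - 48Q + 9Q^2.
The AVC parabola has its vertex at Q = 24/6 = 4, where AVC = 66 - 24·4 + 3·4^2 = ¥18.
Since P = ¥171 ≥ min AVC = ¥18, price covers variable cost and the firm should produce.
P = MC gives -105 - 48Q + 9Q^2 = 0, with roots -5/3 and 7. Take the larger (rising MC): Q* = 7.
Check: AVC at Q = 7 is ¥45 ≤ P, so revenue covers variable cost.
Profit = P·Q − TC = 171·7 − 435 = ¥762.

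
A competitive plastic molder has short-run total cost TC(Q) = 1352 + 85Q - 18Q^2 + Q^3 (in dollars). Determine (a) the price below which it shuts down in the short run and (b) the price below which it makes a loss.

Shutdown price = $4; break-even price = $124

Shutdown price = min AVC. AVC = 85 - 18Q + Q^2, with vertex at Q = 9 and minimum $4.
ATC = 1352/Q + 85 - 18Q + Q^2. Setting dATC/dQ = −1352/Q^2 − 18 + 2Q = 0 gives Q = 13 (since 2·13^3 − 18·13^2 = 1352).
min ATC = 1352/13 + 85 − 18·13 + 13^2 = $124. That is the break-even price.
For $4 ≤ P < $124 the firm produces at a loss; below $4 it shuts down.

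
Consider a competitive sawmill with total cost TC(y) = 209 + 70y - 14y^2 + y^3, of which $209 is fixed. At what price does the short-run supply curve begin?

$21 per unit

The firm shuts down when price falls below the minimum of average variable cost. AVC = VC/y = 70 - 14y + y^2.
At the minimum of AVC, MC = AVC. MC = 70 - 28y + 3y^2; setting MC = AVC gives 2y^2 - 14y = 0, so y = 7. min AVC = 21.
The firm shuts down for any P below $21.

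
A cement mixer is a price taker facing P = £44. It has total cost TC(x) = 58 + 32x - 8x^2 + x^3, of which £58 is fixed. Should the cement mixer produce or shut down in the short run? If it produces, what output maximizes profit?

Strip out fixed cost: VC = 32x - 8x^2 + x^3. Then AVC = 32 - 8x + x^2 and MC = 32 - 16x + 3x^2.
AVC is minimized where dAVC/dx = -8 + 2x = 0, at x = 4; min AVC = 32 - 8·4 + 4^2 = £16.
Because £44 ≥ £16, revenue can cover variable cost; the firm operates.
Solving P = MC: -12 - 16x + 3x^2 = 0 ⇒ x = -2/3 or 6. On the upward-sloping branch, x* = 6.
Check: AVC at x = 6 is £20 ≤ P, so revenue covers variable cost.
Profit = P·x − TC = 44·6 − 178 = £86.

Produce at x = 6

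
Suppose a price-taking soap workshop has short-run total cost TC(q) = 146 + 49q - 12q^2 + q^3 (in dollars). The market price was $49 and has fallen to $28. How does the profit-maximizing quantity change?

Output falls from 8 to 7

MC = 49 - 24q + 3q^2; the shutdown threshold is min AVC = $13 (at q = 6).
With P = $49 above the shutdown price, P = MC gives q = 8.
At P = $28 ≥ min AVC, set P = MC: q = 7. The firm stays open but cuts output.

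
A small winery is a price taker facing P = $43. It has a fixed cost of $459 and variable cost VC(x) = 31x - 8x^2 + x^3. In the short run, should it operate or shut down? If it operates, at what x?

From TC, MC = TC'(x) = 31 - 16x + 3x^2 and AVC = VC/x = 31 - 8x + x^2.
The AVC parabola has its vertex at x = 8/2 = 4, where AVC = 31 - 8·4 + 4^2 = $15.
Because $43 ≥ $15, revenue can cover variable cost; the firm operates.
Solving P = MC: -12 - 16x + 3x^2 = 0 ⇒ x = -2/3 or 6. On the upward-sloping branch, x* = 6.
Check: AVC at x = 6 is $19 ≤ P, so revenue covers variable cost.
Profit = P·x − TC = 43·6 − 573 = -$315, a loss, but smaller than the $459 fixed cost the firm would lose by shutting down.

Produce at x = 6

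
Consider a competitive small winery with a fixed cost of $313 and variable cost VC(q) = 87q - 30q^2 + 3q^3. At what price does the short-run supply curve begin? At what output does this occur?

The firm shuts down when price falls below the minimum of average variable cost. AVC = VC/q = 87 - 30q + 3q^2.
At the minimum of AVC, MC = AVC. MC = 87 - 60q + 9q^2; setting MC = AVC gives 6q^2 - 30q = 0, so q = 5. min AVC = 12.
So the shutdown price is $12.

$12 per unit, at q = 5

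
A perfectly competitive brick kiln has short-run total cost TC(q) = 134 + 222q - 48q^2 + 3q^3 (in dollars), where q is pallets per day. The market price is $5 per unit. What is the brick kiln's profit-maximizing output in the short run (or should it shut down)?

From TC, MC = TC'(q) = 222 - 96q + 9q^2 and AVC = VC/q = 222 - 48q + 3q^2.
The AVC parabola has its vertex at q = 48/6 = 8, where AVC = 222 - 48·8 + 3·8^2 = $30.
With P < min AVC ($5 < $30), every unit sold adds to the loss.
Best response: produce nothing and absorb the $134 fixed cost.

Shut down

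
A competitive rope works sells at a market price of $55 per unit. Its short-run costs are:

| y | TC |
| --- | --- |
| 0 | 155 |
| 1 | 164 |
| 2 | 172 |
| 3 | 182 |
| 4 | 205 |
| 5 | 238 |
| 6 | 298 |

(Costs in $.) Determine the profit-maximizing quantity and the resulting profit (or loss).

y = 5; profit = $37

Compute π = P·y − TC at each output: y=0: -155; y=1: -109; y=2: -62; y=3: -17; y=4: 15; y=5: 37; y=6: 32.
Profit is maximized at y = 5. AVC there is 83/5 = $16.60 ≤ P, so producing beats shutting down (which would give -$155).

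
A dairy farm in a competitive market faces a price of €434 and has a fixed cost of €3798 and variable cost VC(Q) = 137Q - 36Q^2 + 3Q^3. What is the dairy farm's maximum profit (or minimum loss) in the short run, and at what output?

Profit = -€168 at Q = 11

AVC = 137 - 36Q + 3Q^2 has its minimum €29 at Q = 6; price €434 clears that bar, so the firm operates.
With MC = 137 - 72Q + 9Q^2, P = MC on the upward-sloping part at Q* = 11.
TR = 434·11 = 4774. TC = 3798 + 1144 = 4942. Profit = 4774 − 4942 = -€168.
Shutting down would mean losing the fixed cost of €3798, so operating at a loss of €168 is better by €3630.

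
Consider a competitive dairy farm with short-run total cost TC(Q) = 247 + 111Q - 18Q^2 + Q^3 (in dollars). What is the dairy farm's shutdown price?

The shutdown price is the minimum of AVC. VC = 111Q - 18Q^2 + Q^3, so AVC = 111 - 18Q + Q^2.
dAVC/dQ = -18 + 2Q = 0 gives Q = 9. min AVC = 111 - 18·9 + 9^2 = 30.
For P < $30 the firm produces nothing.

$30 per unit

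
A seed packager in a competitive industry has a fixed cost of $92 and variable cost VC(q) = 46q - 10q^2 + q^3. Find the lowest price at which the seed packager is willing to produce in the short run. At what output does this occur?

$21 per unit, at q = 5

The firm shuts down when price falls below the minimum of average variable cost. AVC = VC/q = 46 - 10q + q^2.
dAVC/dq = -10 + 2q = 0 gives q = 5. min AVC = 46 - 10·5 + 5^2 = 21.
The firm shuts down for any P below $21.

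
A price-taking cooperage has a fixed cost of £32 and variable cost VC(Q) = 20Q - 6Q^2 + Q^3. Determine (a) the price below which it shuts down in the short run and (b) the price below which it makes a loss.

AVC = 20 - 6Q + Q^2; minimized at Q = 3, giving min AVC = £11. That is the shutdown price.
ATC = 32/Q + 20 - 6Q + Q^2. Setting dATC/dQ = −32/Q^2 − 6 + 2Q = 0 gives Q = 4 (since 2·4^3 − 6·4^2 = 32).
min ATC = 32/4 + 20 − 6·4 + 4^2 = £20. That is the break-even price.
For £11 ≤ P < £20 the firm produces at a loss; below £11 it shuts down.

Shutdown price = £11; break-even price = £20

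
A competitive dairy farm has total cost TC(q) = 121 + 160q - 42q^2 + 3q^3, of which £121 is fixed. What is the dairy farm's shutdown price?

£13 per unit

The shutdown price is the minimum of AVC. VC = 160q - 42q^2 + 3q^3, so AVC = 160 - 42q + 3q^2.
dAVC/dq = -42 + 6q = 0 gives q = 7. min AVC = 160 - 42·7 + 3·7^2 = 13.
So the shutdown price is £13.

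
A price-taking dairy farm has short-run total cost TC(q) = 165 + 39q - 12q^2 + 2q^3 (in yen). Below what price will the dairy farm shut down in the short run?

¥21 per unit

Short-run supply begins at min AVC. From VC = 39q - 12q^2 + 2q^3, AVC = 39 - 12q + 2q^2.
At the minimum of AVC, MC = AVC. MC = 39 - 24q + 6q^2; setting MC = AVC gives 4q^2 - 12q = 0, so q = 3. min AVC = 21.
So the shutdown price is ¥21.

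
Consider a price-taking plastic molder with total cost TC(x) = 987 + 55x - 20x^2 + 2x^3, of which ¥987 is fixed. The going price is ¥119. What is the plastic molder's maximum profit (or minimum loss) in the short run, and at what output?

AVC = 55 - 20x + 2x^2 has its minimum ¥5 at x = 5; price ¥119 clears that bar, so the firm operates.
With MC = 55 - 40x + 6x^2, P = MC on the upward-sloping part at x* = 8.
TR = 119·8 = 952. TC = 987 + 184 = 1171. Profit = 952 − 1171 = -¥219.
That loss of ¥219 beats the ¥987 the firm would lose by shutting down; producing recovers ¥768 of fixed cost.

Profit = -¥219 at x = 8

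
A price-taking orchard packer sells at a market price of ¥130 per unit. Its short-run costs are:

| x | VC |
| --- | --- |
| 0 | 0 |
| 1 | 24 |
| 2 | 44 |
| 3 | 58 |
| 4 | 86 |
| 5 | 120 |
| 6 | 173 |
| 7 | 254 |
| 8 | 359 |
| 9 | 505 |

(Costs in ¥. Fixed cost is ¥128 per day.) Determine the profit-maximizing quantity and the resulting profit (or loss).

Tabulate TR − TC: x=0: -128; x=1: -22; x=2: 88; x=3: 204; x=4: 306; x=5: 402; x=6: 479; x=7: 528; x=8: 553; x=9: 537.
Profit is maximized at x = 8. AVC there is 359/8 = ¥44.88 ≤ P, so producing beats shutting down (which would give -¥128).

x = 8; profit = ¥553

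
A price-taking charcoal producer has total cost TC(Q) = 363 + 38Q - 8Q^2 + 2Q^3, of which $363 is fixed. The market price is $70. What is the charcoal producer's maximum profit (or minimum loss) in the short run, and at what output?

AVC = 38 - 8Q + 2Q^2 has its minimum $30 at Q = 2; price $70 clears that bar, so the firm operates.
With MC = 38 - 16Q + 6Q^2, P = MC on the upward-sloping part at Q* = 4.
TR = 70·4 = 280. TC = 363 + 152 = 515. Profit = 280 − 515 = -$235.
By producing, the firm covers all variable cost plus $128 of fixed cost; shutting down would lose the full $363.

Profit = -$235 at Q = 4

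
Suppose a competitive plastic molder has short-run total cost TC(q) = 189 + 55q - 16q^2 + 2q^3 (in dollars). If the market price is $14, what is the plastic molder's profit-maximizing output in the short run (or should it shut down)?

Shut down

From TC, MC = TC'(q) = 55 - 32q + 6q^2 and AVC = VC/q = 55 - 16q + 2q^2.
AVC is minimized where dAVC/dq = -16 + 4q = 0, at q = 4; min AVC = 55 - 16·4 + 2·4^2 = $23.
P = $14 lies below min AVC = $23; no output level covers variable cost.
Best response: produce nothing and absorb the $189 fixed cost.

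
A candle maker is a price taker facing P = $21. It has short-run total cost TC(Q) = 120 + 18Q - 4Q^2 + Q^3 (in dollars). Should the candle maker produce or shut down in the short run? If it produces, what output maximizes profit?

Produce at Q = 3

From TC, MC = TC'(Q) = 18 - 8Q + 3Q^2 and AVC = VC/Q = 18 - 4Q + Q^2.
AVC hits its minimum where MC = AVC, at Q = 2, giving min AVC = 18 - 4·2 + 2^2 = $14.
Since P = $21 ≥ min AVC = $14, price covers variable cost and the firm should produce.
Solving P = MC: -3 - 8Q + 3Q^2 = 0 ⇒ Q = -1/3 or 3. On the upward-sloping branch, Q* = 3.
Check: AVC at Q = 3 is $15 ≤ P, so revenue covers variable cost.
Profit = P·Q − TC = 21·3 − 165 = -$102, a loss, but smaller than the $120 fixed cost the firm would lose by shutting down.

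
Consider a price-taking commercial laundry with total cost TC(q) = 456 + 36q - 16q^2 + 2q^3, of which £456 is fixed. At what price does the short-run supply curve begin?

£4 per unit

Short-run supply begins at min AVC. From VC = 36q - 16q^2 + 2q^3, AVC = 36 - 16q + 2q^2.
At the minimum of AVC, MC = AVC. MC = 36 - 32q + 6q^2; setting MC = AVC gives 4q^2 - 16q = 0, so q = 4. min AVC = 4.
For P < £4 the firm produces nothing.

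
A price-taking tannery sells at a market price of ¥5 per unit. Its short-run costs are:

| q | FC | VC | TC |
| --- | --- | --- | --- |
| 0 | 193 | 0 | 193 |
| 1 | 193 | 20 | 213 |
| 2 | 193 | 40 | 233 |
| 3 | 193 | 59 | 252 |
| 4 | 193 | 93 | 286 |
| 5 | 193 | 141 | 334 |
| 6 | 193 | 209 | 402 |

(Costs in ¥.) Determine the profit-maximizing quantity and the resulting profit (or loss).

Compute π = P·q − TC at each output: q=0: -193; q=1: -208; q=2: -223; q=3: -237; q=4: -266; q=5: -309; q=6: -372.
Profit is highest at q = 0. Equivalently, the lowest AVC in the table is 59/3 ≈ ¥19.67 at q = 3, and P = ¥5 falls below it — price never covers variable cost, so the firm shuts down and loses only its fixed cost.

q = 0 (shut down); profit = -¥193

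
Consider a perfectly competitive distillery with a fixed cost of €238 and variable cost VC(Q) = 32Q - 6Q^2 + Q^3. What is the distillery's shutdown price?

€23 per unit

Short-run supply begins at min AVC. From VC = 32Q - 6Q^2 + Q^3, AVC = 32 - 6Q + Q^2.
dAVC/dQ = -6 + 2Q = 0 gives Q = 3. min AVC = 32 - 6·3 + 3^2 = 23.
For P < €23 the firm produces nothing.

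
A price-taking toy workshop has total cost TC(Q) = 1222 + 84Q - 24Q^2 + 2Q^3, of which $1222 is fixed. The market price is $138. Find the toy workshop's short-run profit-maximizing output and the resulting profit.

AVC = 84 - 24Q + 2Q^2; min AVC = $12 at Q = 6. Since P = $138 ≥ min AVC, the firm produces.
MC = 84 - 48Q + 6Q^2. Setting P = MC and taking the root on the rising branch gives Q* = 9.
TR = 138·9 = 1242. TC = 1222 + 270 = 1492. Profit = 1242 − 1492 = -$250.
Shutting down would mean losing the fixed cost of $1222, so operating at a loss of $250 is better by $972.

Profit = -$250 at Q = 9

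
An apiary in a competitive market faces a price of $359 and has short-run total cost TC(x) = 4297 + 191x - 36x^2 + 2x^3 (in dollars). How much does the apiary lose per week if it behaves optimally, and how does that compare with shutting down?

Profit = -$377 at x = 14

AVC = 191 - 36x + 2x^2 has its minimum $29 at x = 9; price $359 clears that bar, so the firm operates.
With MC = 191 - 72x + 6x^2, P = MC on the upward-sloping part at x* = 14.
TR = 359·14 = 5026. TC = 4297 + 1106 = 5403. Profit = 5026 − 5403 = -$377.
That loss of $377 beats the $4297 the firm would lose by shutting down; producing recovers $3920 of fixed cost.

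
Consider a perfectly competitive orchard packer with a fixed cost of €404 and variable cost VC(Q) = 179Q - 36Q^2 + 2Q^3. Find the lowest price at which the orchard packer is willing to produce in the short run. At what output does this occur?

Short-run supply begins at min AVC. From VC = 179Q - 36Q^2 + 2Q^3, AVC = 179 - 36Q + 2Q^2.
At the minimum of AVC, MC = AVC. MC = 179 - 72Q + 6Q^2; setting MC = AVC gives 4Q^2 - 36Q = 0, so Q = 9. min AVC = 17.
For P < €17 the firm produces nothing.

€17 per unit, at Q = 9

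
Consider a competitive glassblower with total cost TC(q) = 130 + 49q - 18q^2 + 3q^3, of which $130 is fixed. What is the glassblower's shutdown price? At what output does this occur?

The firm shuts down when price falls below the minimum of average variable cost. AVC = VC/q = 49 - 18q + 3q^2.
dAVC/dq = -18 + 6q = 0 gives q = 3. min AVC = 49 - 18·3 + 3·3^2 = 22.
The firm shuts down for any P below $22.

$22 per unit, at q = 3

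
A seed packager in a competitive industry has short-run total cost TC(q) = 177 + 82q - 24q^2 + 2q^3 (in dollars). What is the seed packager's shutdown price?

$10 per unit

The shutdown price is the minimum of AVC. VC = 82q - 24q^2 + 2q^3, so AVC = 82 - 24q + 2q^2.
At the minimum of AVC, MC = AVC. MC = 82 - 48q + 6q^2; setting MC = AVC gives 4q^2 - 24q = 0, so q = 6. min AVC = 10.
For P < $10 the firm produces nothing.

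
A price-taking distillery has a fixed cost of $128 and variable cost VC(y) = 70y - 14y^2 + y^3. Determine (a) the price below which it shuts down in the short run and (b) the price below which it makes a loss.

Shutdown price = $21; break-even price = $38

AVC = 70 - 14y + y^2; minimized at y = 7, giving min AVC = $21. That is the shutdown price.
ATC = 128/y + 70 - 14y + y^2. Setting dATC/dy = −128/y^2 − 14 + 2y = 0 gives y = 8 (since 2·8^3 − 14·8^2 = 128).
min ATC = 128/8 + 70 − 14·8 + 8^2 = $38. That is the break-even price.
Between these two prices the firm operates at a loss; above $38 it earns a profit.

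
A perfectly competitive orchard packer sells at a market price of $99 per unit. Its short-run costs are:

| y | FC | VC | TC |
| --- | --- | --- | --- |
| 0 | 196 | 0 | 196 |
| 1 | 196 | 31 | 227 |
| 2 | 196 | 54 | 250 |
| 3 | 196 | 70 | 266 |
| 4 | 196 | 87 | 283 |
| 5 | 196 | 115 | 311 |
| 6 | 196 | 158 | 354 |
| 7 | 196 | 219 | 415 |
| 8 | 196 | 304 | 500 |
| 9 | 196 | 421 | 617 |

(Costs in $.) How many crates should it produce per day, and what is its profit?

Tabulate TR − TC: y=0: -196; y=1: -128; y=2: -52; y=3: 31; y=4: 113; y=5: 184; y=6: 240; y=7: 278; y=8: 292; y=9: 274.
Profit is maximized at y = 8. AVC there is 304/8 = $38 ≤ P, so producing beats shutting down (which would give -$196).

y = 8; profit = $292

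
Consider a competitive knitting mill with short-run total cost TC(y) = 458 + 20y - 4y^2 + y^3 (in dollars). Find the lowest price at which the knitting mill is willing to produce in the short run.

$16 per unit

The firm shuts down when price falls below the minimum of average variable cost. AVC = VC/y = 20 - 4y + y^2.
At the minimum of AVC, MC = AVC. MC = 20 - 8y + 3y^2; setting MC = AVC gives 2y^2 - 4y = 0, so y = 2. min AVC = 16.
The firm shuts down for any P below $16.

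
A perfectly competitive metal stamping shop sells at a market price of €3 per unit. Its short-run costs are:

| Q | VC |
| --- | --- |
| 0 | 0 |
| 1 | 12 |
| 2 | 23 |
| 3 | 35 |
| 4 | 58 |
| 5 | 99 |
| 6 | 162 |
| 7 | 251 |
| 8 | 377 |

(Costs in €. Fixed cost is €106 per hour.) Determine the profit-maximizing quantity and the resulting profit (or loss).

Compute π = P·Q − TC at each output: Q=0: -106; Q=1: -115; Q=2: -123; Q=3: -132; Q=4: -152; Q=5: -190; Q=6: -250; Q=7: -336; Q=8: -459.
Profit is highest at Q = 0. Equivalently, the lowest AVC in the table is 23/2 ≈ €11.50 at Q = 2, and P = €3 falls below it — price never covers variable cost, so the firm shuts down and loses only its fixed cost.

Q = 0 (shut down); profit = -€106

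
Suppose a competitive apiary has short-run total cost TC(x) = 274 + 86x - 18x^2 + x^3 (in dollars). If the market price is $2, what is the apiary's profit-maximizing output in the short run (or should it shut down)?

Variable cost is VC = 86x - 18x^2 + x^3, so AVC = VC/x = 86 - 18x + x^2 and MC = dTC/dx = 86 - 36x + 3x^2.
The AVC parabola has its vertex at x = 18/2 = 9, where AVC = 86 - 18·9 + 9^2 = $5.
P = $2 lies below min AVC = $5; no output level covers variable cost.
The firm minimizes its loss by shutting down and losing only its fixed cost of $274.

Shut down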